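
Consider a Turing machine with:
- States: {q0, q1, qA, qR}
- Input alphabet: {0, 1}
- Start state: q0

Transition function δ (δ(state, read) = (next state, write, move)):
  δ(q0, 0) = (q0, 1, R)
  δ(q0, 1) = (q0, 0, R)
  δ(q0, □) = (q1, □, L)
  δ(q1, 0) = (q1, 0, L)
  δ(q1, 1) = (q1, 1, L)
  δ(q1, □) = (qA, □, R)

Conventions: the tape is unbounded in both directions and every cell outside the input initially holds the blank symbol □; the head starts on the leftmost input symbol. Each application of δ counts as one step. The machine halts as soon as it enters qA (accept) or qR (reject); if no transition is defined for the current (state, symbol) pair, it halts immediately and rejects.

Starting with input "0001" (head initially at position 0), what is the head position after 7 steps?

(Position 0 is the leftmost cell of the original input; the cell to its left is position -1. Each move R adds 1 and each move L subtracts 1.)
Step 0: [q0]0001 (head at position 0)
Step 1: δ(q0, 0) = (q0, 1, R)  ⊢  1[q0]001 (head at position 1)
Step 2: δ(q0, 0) = (q0, 1, R)  ⊢  11[q0]01 (head at position 2)
Step 3: δ(q0, 0) = (q0, 1, R)  ⊢  111[q0]1 (head at position 3)
Step 4: δ(q0, 1) = (q0, 0, R)  ⊢  1110[q0]□ (head at position 4)
Step 5: δ(q0, □) = (q1, □, L)  ⊢  111[q1]0□ (head at position 3)
Step 6: δ(q1, 0) = (q1, 0, L)  ⊢  11[q1]10□ (head at position 2)
Step 7: δ(q1, 1) = (q1, 1, L)  ⊢  1[q1]110□ (head at position 1)
Head position after 7 steps: 1

Final answer: Position 1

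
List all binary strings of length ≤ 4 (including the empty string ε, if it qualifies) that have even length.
Checking every binary string of length 0 to 4:
  Length 0: accepted: ε | rejected: (none)
  Length 1: accepted: (none) | rejected: 0, 1
  Length 2: accepted: 00, 01, 10, 11 | rejected: (none)
  Length 3: accepted: (none) | rejected: 000, 001, 010, 011, 100, 101, 110, 111
  Length 4: accepted: 0000, 0001, 0010, 0011, 0100, 0101, 0110, 0111, 1000, 1001, 1010, 1011, 1100, 1101, 1110, 1111 | rejected: (none)
Total: 21 string(s).

Final answer: ε, 00, 01, 10, 11, 0000, 0001, 0010, 0011, 0100, 0101, 0110, 0111, 1000, 1001, 1010, 1011, 1100, 1101, 1110, 1111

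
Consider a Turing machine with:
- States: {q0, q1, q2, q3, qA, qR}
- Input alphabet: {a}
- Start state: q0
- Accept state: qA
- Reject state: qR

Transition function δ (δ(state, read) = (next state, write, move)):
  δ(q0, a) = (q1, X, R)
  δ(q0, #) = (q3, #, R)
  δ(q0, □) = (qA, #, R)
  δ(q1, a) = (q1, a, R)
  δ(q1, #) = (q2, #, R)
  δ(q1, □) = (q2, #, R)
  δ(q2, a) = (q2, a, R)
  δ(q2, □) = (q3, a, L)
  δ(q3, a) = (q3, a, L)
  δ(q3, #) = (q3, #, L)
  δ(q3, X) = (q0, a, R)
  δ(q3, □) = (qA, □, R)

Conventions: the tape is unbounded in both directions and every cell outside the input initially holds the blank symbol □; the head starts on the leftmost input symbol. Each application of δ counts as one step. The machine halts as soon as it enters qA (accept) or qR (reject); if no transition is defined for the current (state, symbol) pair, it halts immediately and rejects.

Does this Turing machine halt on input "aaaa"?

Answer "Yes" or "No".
Trace (configuration after each step, as tape_left[state]tape_right with head position):
Step 0: [q0]aaaa (head at position 0)
Step 1: X[q1]aaa (head 1)
Step 2: Xa[q1]aa (head 2)
Step 3: Xaa[q1]a (head 3)
Step 4: Xaaa[q1]□ (head 4)
Step 5: Xaaa#[q2]□ (head 5)
Step 6: Xaaa[q3]#a (head 4)
Step 7: Xaa[q3]a#a (head 3)
Step 8: Xa[q3]aa#a (head 2)
Step 9: X[q3]aaa#a (head 1)
Step 10: [q3]Xaaa#a (head 0)
Step 11: a[q0]aaa#a (head 1)
Step 12: aX[q1]aa#a (head 2)
Step 13: aXa[q1]a#a (head 3)
Step 14: aXaa[q1]#a (head 4)
Step 15: aXaa#[q2]a (head 5)
Step 16: aXaa#a[q2]□ (head 6)
Step 17: aXaa#[q3]aa (head 5)
Step 18: aXaa[q3]#aa (head 4)
Step 19: aXa[q3]a#aa (head 3)
Step 20: aX[q3]aa#aa (head 2)
Step 21: a[q3]Xaa#aa (head 1)
Step 22: aa[q0]aa#aa (head 2)
Step 23: aaX[q1]a#aa (head 3)
Step 24: aaXa[q1]#aa (head 4)
Step 25: aaXa#[q2]aa (head 5)
Step 26: aaXa#a[q2]a (head 6)
Step 27: aaXa#aa[q2]□ (head 7)
Step 28: aaXa#a[q3]aa (head 6)
Step 29: aaXa#[q3]aaa (head 5)
Step 30: aaXa[q3]#aaa (head 4)
Step 31: aaX[q3]a#aaa (head 3)
Step 32: aa[q3]Xa#aaa (head 2)
Step 33: aaa[q0]a#aaa (head 3)
Step 34: aaaX[q1]#aaa (head 4)
Step 35: aaaX#[q2]aaa (head 5)
Step 36: aaaX#a[q2]aa (head 6)
Step 37: aaaX#aa[q2]a (head 7)
Step 38: aaaX#aaa[q2]□ (head 8)
Step 39: aaaX#aa[q3]aa (head 7)
Step 40: aaaX#a[q3]aaa (head 6)
Step 41: aaaX#[q3]aaaa (head 5)
Step 42: aaaX[q3]#aaaa (head 4)
Step 43: aaa[q3]X#aaaa (head 3)
Step 44: aaaa[q0]#aaaa (head 4)
Step 45: aaaa#[q3]aaaa (head 5)
Step 46: aaaa[q3]#aaaa (head 4)
Step 47: aaa[q3]a#aaaa (head 3)
Step 48: aa[q3]aa#aaaa (head 2)
Step 49: a[q3]aaa#aaaa (head 1)
Step 50: [q3]aaaa#aaaa (head 0)
Step 51: [q3]□aaaa#aaaa (head -1)
Step 52: □[qA]aaaa#aaaa (head 0)
The machine is in qA, so it halts and accepts.
It halts after 52 steps.

Final answer: Yes - halts after 52 steps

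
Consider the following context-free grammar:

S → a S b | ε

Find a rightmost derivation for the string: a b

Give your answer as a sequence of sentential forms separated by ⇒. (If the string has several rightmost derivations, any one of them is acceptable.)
Start with S.
Step 1: the rightmost non-terminal is S; apply S → a S b:  a S b
Step 2: the rightmost non-terminal is S; apply S → ε:  a b

Final answer: S ⇒ a S b ⇒ a b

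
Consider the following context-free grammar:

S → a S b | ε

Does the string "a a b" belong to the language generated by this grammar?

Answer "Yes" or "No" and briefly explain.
Every derivation applies S → a S b some number n of times and then S → ε, producing a^n b^n with equally many a's and b's. The string a a b has two a's but only one b, so it cannot be derived.

Final answer: No - no valid derivation exists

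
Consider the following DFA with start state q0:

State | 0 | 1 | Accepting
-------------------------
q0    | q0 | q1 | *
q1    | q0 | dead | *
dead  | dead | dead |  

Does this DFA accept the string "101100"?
Start in q0.
Read '1': q0 → q1
Read '0': q1 → q0
Read '1': q0 → q1
Read '1': q1 → dead
Read '0': dead → dead
Read '0': dead → dead
Final state dead is not accepting, so the string is rejected.

Final answer: No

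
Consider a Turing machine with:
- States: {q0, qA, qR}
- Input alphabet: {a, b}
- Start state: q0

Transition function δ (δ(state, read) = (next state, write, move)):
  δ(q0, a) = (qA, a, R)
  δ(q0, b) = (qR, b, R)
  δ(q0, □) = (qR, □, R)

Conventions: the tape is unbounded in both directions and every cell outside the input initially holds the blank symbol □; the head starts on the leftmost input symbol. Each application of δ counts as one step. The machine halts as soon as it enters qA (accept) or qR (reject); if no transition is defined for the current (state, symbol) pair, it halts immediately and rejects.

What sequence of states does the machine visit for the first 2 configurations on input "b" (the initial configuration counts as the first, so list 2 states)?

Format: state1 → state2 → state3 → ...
Step 0: [q0]b (head at position 0)
Step 1: δ(q0, b) = (qR, b, R)  ⊢  b[qR]□ (head at position 1)
Reading off the states of these 2 configurations: q0 → qR

Final answer: q0 → qR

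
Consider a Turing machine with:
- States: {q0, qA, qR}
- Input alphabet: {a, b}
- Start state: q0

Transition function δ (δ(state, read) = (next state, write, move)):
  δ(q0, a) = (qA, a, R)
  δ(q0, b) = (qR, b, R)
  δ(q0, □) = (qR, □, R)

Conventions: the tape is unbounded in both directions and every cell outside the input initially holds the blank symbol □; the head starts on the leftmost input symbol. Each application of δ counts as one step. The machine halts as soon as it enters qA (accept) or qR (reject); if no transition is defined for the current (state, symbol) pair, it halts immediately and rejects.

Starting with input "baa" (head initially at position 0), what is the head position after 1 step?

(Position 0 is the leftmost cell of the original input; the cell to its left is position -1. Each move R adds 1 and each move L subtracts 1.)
Step 0: [q0]baa (head at position 0)
Step 1: δ(q0, b) = (qR, b, R)  ⊢  b[qR]aa (head at position 1)
Head position after 1 step: 1

Final answer: Position 1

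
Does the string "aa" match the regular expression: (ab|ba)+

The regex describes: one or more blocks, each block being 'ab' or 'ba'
No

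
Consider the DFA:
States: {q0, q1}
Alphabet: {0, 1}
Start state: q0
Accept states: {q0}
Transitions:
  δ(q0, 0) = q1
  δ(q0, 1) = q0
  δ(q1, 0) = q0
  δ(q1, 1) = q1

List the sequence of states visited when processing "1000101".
Starting at q0
Read '1': q0 -> q0
Read '0': q0 -> q1
Read '0': q1 -> q0
Read '0': q0 -> q1
Read '1': q1 -> q1
Read '0': q1 -> q0
Read '1': q0 -> q0

Final answer: q0 -> q0 -> q1 -> q0 -> q1 -> q1 -> q0 -> q0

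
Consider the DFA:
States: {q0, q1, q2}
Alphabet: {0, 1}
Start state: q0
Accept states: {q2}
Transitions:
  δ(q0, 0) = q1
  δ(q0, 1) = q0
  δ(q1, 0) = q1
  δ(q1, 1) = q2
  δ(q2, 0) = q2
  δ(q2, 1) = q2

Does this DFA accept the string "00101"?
Processing string "00101":
  q0 --0--> q1
  q1 --0--> q1
  q1 --1--> q2
  q2 --0--> q2
  q2 --1--> q2
Final state: q2
Accept states: {q2}
q2 is an accept state, so the string is accepted.

Final answer: Yes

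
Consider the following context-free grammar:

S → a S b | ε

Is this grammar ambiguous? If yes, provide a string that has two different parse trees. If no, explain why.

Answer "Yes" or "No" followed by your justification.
At every step exactly one production applies: if the remaining string to generate is non-empty it starts with a and ends with b, forcing S → a S b; if it is empty, S → ε is forced. Hence each string a^n b^n has exactly one derivation (S → a S b applied n times, then S → ε) and one parse tree.

Final answer: No - the grammar is unambiguous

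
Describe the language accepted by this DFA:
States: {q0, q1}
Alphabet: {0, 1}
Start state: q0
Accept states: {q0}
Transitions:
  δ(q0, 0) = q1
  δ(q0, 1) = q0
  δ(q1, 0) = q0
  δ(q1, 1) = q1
Analyzing the DFA structure:
Start state: q0
Accept states: {q0}
Interpreting what each state remembers (checking against the transitions):
  q0: an even number of 0s has been read so far
  q1: an odd number of 0s has been read so far
  δ(q0, 0): in q0 (an even number of 0s has been read so far), after reading 0 we have: an odd number of 0s has been read so far → q1
  δ(q0, 1): in q0 (an even number of 0s has been read so far), after reading 1 we have: an even number of 0s has been read so far → q0
  δ(q1, 0): in q1 (an odd number of 0s has been read so far), after reading 0 we have: an even number of 0s has been read so far → q0
  δ(q1, 1): in q1 (an odd number of 0s has been read so far), after reading 1 we have: an odd number of 0s has been read so far → q1
A string is accepted iff it ends in {q0}, i.e. an even number of 0s has been read so far.
Language: All binary strings with an even number of 0s

Final answer: All binary strings with an even number of 0s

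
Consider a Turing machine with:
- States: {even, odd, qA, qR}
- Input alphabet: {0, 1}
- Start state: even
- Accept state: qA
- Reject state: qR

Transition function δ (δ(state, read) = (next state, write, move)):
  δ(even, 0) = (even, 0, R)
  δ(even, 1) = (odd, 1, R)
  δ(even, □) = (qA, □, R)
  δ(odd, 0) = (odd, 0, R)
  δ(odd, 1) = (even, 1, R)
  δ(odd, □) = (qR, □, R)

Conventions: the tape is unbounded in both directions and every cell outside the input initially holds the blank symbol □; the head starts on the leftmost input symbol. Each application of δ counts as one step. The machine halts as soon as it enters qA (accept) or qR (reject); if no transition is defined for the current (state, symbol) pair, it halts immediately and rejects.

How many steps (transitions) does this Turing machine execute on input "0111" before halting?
Step 0: [even]0111 (head at position 0)
Step 1: δ(even, 0) = (even, 0, R)  ⊢  0[even]111 (head at position 1)
Step 2: δ(even, 1) = (odd, 1, R)  ⊢  01[odd]11 (head at position 2)
Step 3: δ(odd, 1) = (even, 1, R)  ⊢  011[even]1 (head at position 3)
Step 4: δ(even, 1) = (odd, 1, R)  ⊢  0111[odd]□ (head at position 4)
Step 5: δ(odd, □) = (qR, □, R)  ⊢  0111□[qR]□ (head at position 5)
The machine is in qR, so it halts and rejects.
Number of transitions executed: 5.

Final answer: 5 steps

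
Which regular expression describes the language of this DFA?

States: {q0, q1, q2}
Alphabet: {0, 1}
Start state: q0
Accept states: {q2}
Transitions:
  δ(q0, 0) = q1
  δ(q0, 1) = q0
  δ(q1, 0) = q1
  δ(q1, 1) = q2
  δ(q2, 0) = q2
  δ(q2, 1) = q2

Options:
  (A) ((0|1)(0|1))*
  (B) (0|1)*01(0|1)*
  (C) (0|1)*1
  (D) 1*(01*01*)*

Testing sample strings against the DFA:
  '10000' -> rejected
  '01' -> accepted
  '00' -> rejected
  '11011' -> accepted
Checking each option for a counterexample:
  (A) ((0|1)(0|1))*: ε is rejected by the DFA but matches the regex → eliminated
  (B) (0|1)*01(0|1)*: agrees with the DFA on all strings of length ≤ 4
  (C) (0|1)*1: '1' is rejected by the DFA but matches the regex → eliminated
  (D) 1*(01*01*)*: ε is rejected by the DFA but matches the regex → eliminated
Only (B) (0|1)*01(0|1)* is consistent with the DFA.

Final answer: (B) (0|1)*01(0|1)*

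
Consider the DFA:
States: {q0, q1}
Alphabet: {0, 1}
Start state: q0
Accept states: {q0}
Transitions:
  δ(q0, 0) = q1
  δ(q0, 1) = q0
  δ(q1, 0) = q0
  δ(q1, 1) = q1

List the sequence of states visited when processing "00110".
Starting at q0
Read '0': q0 -> q1
Read '0': q1 -> q0
Read '1': q0 -> q0
Read '1': q0 -> q0
Read '0': q0 -> q1

Final answer: q0 -> q1 -> q0 -> q0 -> q0 -> q1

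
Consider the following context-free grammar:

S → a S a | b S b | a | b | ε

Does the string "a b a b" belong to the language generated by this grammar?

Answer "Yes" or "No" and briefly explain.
Every production places the same symbol at both ends (or yields a single symbol / ε), so every derived string is a palindrome. a b a b reversed is b a b a ≠ a b a b, so it is not a palindrome and cannot be derived (already the first step fails: the string starts with a but ends with b, so neither S → a S a nor S → b S b fits).

Final answer: No - no valid derivation exists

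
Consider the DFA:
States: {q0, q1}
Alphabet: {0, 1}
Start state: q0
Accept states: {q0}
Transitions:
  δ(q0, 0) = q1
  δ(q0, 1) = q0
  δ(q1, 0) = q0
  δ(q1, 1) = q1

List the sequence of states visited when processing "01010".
Starting at q0
Read '0': q0 -> q1
Read '1': q1 -> q1
Read '0': q1 -> q0
Read '1': q0 -> q0
Read '0': q0 -> q1

Final answer: q0 -> q1 -> q1 -> q0 -> q0 -> q1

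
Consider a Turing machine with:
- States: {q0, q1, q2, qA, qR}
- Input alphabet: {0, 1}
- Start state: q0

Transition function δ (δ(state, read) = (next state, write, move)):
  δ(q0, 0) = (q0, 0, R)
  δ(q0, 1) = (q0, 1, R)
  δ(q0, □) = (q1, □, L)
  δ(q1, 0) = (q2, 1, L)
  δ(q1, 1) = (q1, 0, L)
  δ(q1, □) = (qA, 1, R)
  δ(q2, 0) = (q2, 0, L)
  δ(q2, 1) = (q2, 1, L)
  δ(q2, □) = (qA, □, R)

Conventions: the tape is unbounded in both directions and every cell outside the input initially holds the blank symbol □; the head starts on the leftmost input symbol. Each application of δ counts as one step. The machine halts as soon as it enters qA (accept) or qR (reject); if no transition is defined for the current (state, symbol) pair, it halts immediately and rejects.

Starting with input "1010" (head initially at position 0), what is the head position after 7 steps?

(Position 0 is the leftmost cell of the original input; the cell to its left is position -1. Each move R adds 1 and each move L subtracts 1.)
Step 0: [q0]1010 (head at position 0)
Step 1: δ(q0, 1) = (q0, 1, R)  ⊢  1[q0]010 (head at position 1)
Step 2: δ(q0, 0) = (q0, 0, R)  ⊢  10[q0]10 (head at position 2)
Step 3: δ(q0, 1) = (q0, 1, R)  ⊢  101[q0]0 (head at position 3)
Step 4: δ(q0, 0) = (q0, 0, R)  ⊢  1010[q0]□ (head at position 4)
Step 5: δ(q0, □) = (q1, □, L)  ⊢  101[q1]0□ (head at position 3)
Step 6: δ(q1, 0) = (q2, 1, L)  ⊢  10[q2]11□ (head at position 2)
Step 7: δ(q2, 1) = (q2, 1, L)  ⊢  1[q2]011□ (head at position 1)
Head position after 7 steps: 1

Final answer: Position 1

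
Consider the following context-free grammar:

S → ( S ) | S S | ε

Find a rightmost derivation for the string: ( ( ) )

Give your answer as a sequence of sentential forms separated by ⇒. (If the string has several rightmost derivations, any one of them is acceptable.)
Start with S.
Step 1: the rightmost non-terminal is S; apply S → ( S ):  ( S )
Step 2: the rightmost non-terminal is S; apply S → ( S ):  ( ( S ) )
Step 3: the rightmost non-terminal is S; apply S → ε:  ( ( ) )

Final answer: S ⇒ ( S ) ⇒ ( ( S ) ) ⇒ ( ( ) )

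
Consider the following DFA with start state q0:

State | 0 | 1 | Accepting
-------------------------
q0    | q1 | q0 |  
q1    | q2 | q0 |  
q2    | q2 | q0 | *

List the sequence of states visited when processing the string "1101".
q0 → q0 → q0 → q1 → q0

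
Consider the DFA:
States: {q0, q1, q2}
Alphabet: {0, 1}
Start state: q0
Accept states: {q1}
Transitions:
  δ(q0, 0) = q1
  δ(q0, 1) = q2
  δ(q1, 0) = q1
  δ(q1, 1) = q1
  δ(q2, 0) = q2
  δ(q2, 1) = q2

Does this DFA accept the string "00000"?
Processing string "00000":
  q0 --0--> q1
  q1 --0--> q1
  q1 --0--> q1
  q1 --0--> q1
  q1 --0--> q1
Final state: q1
Accept states: {q1}
q1 is an accept state, so the string is accepted.

Final answer: Yes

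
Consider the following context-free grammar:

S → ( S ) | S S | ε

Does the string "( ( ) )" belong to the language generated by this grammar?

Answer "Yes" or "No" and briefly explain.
A derivation exists: S ⇒ ( S ) ⇒ ( ( S ) ) ⇒ ( ( ) ) (using S → ( S ) twice, then S → ε).

Final answer: Yes - a valid derivation exists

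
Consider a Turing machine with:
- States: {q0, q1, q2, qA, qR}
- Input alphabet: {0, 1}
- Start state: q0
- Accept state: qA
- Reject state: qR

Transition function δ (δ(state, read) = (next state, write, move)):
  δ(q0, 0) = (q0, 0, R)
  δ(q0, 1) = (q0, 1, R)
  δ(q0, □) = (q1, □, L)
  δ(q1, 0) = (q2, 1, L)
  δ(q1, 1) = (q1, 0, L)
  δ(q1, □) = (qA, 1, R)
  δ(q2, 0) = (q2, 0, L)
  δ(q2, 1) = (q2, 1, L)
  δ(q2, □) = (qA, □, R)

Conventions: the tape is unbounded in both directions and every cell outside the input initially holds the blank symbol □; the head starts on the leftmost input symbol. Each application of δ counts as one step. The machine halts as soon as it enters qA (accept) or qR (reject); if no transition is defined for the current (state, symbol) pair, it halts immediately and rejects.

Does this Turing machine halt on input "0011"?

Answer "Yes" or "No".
Step 0: [q0]0011 (head at position 0)
Step 1: δ(q0, 0) = (q0, 0, R)  ⊢  0[q0]011 (head at position 1)
Step 2: δ(q0, 0) = (q0, 0, R)  ⊢  00[q0]11 (head at position 2)
Step 3: δ(q0, 1) = (q0, 1, R)  ⊢  001[q0]1 (head at position 3)
Step 4: δ(q0, 1) = (q0, 1, R)  ⊢  0011[q0]□ (head at position 4)
Step 5: δ(q0, □) = (q1, □, L)  ⊢  001[q1]1□ (head at position 3)
Step 6: δ(q1, 1) = (q1, 0, L)  ⊢  00[q1]10□ (head at position 2)
Step 7: δ(q1, 1) = (q1, 0, L)  ⊢  0[q1]000□ (head at position 1)
Step 8: δ(q1, 0) = (q2, 1, L)  ⊢  [q2]0100□ (head at position 0)
Step 9: δ(q2, 0) = (q2, 0, L)  ⊢  [q2]□0100□ (head at position -1)
Step 10: δ(q2, □) = (qA, □, R)  ⊢  □[qA]0100□ (head at position 0)
The machine is in qA, so it halts and accepts.
It halts after 10 steps.

Final answer: Yes - halts after 10 steps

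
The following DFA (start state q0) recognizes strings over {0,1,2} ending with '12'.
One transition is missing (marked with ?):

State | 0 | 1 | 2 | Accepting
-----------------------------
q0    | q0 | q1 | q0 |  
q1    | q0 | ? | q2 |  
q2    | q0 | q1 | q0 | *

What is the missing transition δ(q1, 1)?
q1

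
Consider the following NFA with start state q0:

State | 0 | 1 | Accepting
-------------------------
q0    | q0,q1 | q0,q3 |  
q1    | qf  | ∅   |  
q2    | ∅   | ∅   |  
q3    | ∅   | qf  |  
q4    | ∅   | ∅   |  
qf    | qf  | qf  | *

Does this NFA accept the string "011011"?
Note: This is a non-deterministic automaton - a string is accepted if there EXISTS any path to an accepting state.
Track the set of states the NFA could be in: start {q0}
Read '0': {q0} → {q0, q1}
Read '1': {q0, q1} → {q0, q3}
Read '1': {q0, q3} → {q0, q3, qf}
Read '0': {q0, q3, qf} → {q0, q1, qf}
Read '1': {q0, q1, qf} → {q0, q3, qf}
Read '1': {q0, q3, qf} → {q0, q3, qf}
Final set {q0, q3, qf} contains accepting state(s) {qf} → accepted.

Final answer: Yes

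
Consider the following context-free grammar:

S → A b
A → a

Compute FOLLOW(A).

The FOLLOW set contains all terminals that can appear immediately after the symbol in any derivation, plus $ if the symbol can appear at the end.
A occurs only in S → A b, where it is immediately followed by the terminal b. So FOLLOW(A) = {b}.

Final answer: {b}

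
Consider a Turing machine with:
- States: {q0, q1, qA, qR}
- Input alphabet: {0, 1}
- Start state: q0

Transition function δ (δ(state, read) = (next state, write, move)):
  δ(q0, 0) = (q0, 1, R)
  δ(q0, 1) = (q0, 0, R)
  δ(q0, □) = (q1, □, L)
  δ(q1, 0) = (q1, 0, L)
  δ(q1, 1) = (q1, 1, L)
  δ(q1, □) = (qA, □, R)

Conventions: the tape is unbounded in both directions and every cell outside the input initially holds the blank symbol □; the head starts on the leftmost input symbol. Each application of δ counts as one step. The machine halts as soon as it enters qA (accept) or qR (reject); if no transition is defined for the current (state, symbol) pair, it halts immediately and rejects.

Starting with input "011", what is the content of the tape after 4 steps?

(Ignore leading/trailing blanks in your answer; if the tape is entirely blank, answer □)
Step 0: [q0]011 (head at position 0)
Step 1: δ(q0, 0) = (q0, 1, R)  ⊢  1[q0]11 (head at position 1)
Step 2: δ(q0, 1) = (q0, 0, R)  ⊢  10[q0]1 (head at position 2)
Step 3: δ(q0, 1) = (q0, 0, R)  ⊢  100[q0]□ (head at position 3)
Step 4: δ(q0, □) = (q1, □, L)  ⊢  10[q1]0□ (head at position 2)
Tape after 4 steps (ignoring surrounding blanks): 100

Final answer: Tape: 100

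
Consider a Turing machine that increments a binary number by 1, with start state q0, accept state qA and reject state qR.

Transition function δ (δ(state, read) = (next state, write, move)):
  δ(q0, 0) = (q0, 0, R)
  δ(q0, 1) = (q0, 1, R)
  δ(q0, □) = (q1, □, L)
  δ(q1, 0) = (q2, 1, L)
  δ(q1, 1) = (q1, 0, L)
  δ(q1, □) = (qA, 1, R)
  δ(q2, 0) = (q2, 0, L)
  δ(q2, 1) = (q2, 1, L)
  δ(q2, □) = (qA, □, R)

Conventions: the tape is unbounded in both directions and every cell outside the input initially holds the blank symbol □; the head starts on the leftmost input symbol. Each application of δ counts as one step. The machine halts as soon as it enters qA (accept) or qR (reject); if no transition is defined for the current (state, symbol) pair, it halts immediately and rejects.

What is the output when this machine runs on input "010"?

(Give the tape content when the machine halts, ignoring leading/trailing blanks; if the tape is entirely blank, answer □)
Step 0: [q0]010 (head at position 0)
Step 1: δ(q0, 0) = (q0, 0, R)  ⊢  0[q0]10 (head at position 1)
Step 2: δ(q0, 1) = (q0, 1, R)  ⊢  01[q0]0 (head at position 2)
Step 3: δ(q0, 0) = (q0, 0, R)  ⊢  010[q0]□ (head at position 3)
Step 4: δ(q0, □) = (q1, □, L)  ⊢  01[q1]0□ (head at position 2)
Step 5: δ(q1, 0) = (q2, 1, L)  ⊢  0[q2]11□ (head at position 1)
Step 6: δ(q2, 1) = (q2, 1, L)  ⊢  [q2]011□ (head at position 0)
Step 7: δ(q2, 0) = (q2, 0, L)  ⊢  [q2]□011□ (head at position -1)
Step 8: δ(q2, □) = (qA, □, R)  ⊢  □[qA]011□ (head at position 0)
The machine is in qA, so it halts and accepts.
Tape content when halted (ignoring surrounding blanks): 011

Final answer: Output: 011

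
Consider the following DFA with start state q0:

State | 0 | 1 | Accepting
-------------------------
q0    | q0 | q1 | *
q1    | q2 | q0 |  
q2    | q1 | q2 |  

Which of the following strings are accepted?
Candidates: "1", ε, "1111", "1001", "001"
"1": q0 → q1; q1 is not accepting → rejected
ε: q0; q0 is accepting → accepted
"1111": q0 → q1 → q0 → q1 → q0; q0 is accepting → accepted
"1001": q0 → q1 → q2 → q1 → q0; q0 is accepting → accepted
"001": q0 → q0 → q0 → q1; q1 is not accepting → rejected

Final answer: ε, "1111", "1001"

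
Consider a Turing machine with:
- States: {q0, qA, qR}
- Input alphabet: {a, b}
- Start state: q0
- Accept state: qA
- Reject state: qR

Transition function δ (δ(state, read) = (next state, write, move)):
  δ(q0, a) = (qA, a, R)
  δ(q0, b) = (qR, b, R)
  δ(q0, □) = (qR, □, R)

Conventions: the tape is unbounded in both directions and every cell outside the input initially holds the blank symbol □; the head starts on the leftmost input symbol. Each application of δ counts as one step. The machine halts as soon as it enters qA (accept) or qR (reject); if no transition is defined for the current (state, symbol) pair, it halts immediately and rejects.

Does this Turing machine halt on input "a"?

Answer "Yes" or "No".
Step 0: [q0]a (head at position 0)
Step 1: δ(q0, a) = (qA, a, R)  ⊢  a[qA]□ (head at position 1)
The machine is in qA, so it halts and accepts.
It halts after 1 steps.

Final answer: Yes - halts after 1 steps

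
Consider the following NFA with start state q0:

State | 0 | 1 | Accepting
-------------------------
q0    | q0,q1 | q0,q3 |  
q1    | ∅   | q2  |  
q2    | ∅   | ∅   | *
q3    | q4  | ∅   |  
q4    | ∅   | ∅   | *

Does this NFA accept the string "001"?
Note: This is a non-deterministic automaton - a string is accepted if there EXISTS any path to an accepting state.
Track the set of states the NFA could be in: start {q0}
Read '0': {q0} → {q0, q1}
Read '0': {q0, q1} → {q0, q1}
Read '1': {q0, q1} → {q0, q2, q3}
Final set {q0, q2, q3} contains accepting state(s) {q2} → accepted.

Final answer: Yes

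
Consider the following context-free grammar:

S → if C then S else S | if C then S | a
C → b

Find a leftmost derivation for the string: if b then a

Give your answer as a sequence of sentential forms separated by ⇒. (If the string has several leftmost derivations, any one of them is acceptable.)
Start with S.
Step 1: the leftmost non-terminal is S; apply S → if C then S:  if C then S
Step 2: the leftmost non-terminal is C; apply C → b:  if b then S
Step 3: the leftmost non-terminal is S; apply S → a:  if b then a

Final answer: S ⇒ if C then S ⇒ if b then S ⇒ if b then a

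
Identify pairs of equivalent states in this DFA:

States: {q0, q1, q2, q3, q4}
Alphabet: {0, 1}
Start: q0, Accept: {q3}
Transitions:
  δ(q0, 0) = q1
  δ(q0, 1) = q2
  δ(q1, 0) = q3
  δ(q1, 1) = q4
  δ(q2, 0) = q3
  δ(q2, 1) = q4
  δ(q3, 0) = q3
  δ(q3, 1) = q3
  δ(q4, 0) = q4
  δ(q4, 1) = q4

Using the table-filling algorithm:
Round 0 – mark pairs where exactly one state is accepting: (q0,q3), (q1,q3), (q2,q3), (q3,q4)
Round 1 – newly marked: (q0,q1) [on 0: q1 vs q3, already marked]; (q0,q2) [on 0: q1 vs q3, already marked]; (q1,q4) [on 0: q3 vs q4, already marked]; (q2,q4) [on 0: q3 vs q4, already marked]
Round 2 – newly marked: (q0,q4) [on 0: q1 vs q4, already marked]
No further pairs can be marked.
(q1, q2) unmarked: δ(q1,0)=q3, δ(q2,0)=q3; δ(q1,1)=q4, δ(q2,1)=q4 → equivalent
Equivalent pairs: (q1, q2)

Final answer: Equivalent pairs: (q1, q2)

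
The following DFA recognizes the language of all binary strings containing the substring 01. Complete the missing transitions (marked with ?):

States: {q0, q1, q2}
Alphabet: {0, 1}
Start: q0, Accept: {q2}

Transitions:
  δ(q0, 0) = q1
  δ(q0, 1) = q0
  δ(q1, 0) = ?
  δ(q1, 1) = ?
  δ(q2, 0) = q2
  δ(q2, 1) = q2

What each state remembers (consistent with the given transitions and accept states):
  q0: 01 not seen yet and the last symbol was not 0
  q1: 01 not seen yet and the last symbol was 0
  q2: the substring 01 has already been seen
Filling in the missing entries:
  δ(q1, 0): in q1 (01 not seen yet and the last symbol was 0), after reading 0 we have: 01 not seen yet and the last symbol was 0 → q1
  δ(q1, 1): in q1 (01 not seen yet and the last symbol was 0), after reading 1 we have: the substring 01 has already been seen → q2

Final answer: δ(q1, 0) = q1; δ(q1, 1) = q2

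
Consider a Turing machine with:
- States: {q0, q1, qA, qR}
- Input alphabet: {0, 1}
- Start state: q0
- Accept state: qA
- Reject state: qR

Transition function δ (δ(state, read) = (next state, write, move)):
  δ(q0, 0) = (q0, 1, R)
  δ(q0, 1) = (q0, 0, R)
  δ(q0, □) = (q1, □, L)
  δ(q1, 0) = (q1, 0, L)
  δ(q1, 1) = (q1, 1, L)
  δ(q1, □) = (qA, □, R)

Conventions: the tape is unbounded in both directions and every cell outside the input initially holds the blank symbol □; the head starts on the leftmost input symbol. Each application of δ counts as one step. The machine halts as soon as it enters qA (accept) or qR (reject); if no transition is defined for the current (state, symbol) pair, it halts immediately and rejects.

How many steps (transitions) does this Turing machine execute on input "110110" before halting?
Step 0: [q0]110110 (head at position 0)
Step 1: δ(q0, 1) = (q0, 0, R)  ⊢  0[q0]10110 (head at position 1)
Step 2: δ(q0, 1) = (q0, 0, R)  ⊢  00[q0]0110 (head at position 2)
Step 3: δ(q0, 0) = (q0, 1, R)  ⊢  001[q0]110 (head at position 3)
Step 4: δ(q0, 1) = (q0, 0, R)  ⊢  0010[q0]10 (head at position 4)
Step 5: δ(q0, 1) = (q0, 0, R)  ⊢  00100[q0]0 (head at position 5)
Step 6: δ(q0, 0) = (q0, 1, R)  ⊢  001001[q0]□ (head at position 6)
Step 7: δ(q0, □) = (q1, □, L)  ⊢  00100[q1]1□ (head at position 5)
Step 8: δ(q1, 1) = (q1, 1, L)  ⊢  0010[q1]01□ (head at position 4)
Step 9: δ(q1, 0) = (q1, 0, L)  ⊢  001[q1]001□ (head at position 3)
Step 10: δ(q1, 0) = (q1, 0, L)  ⊢  00[q1]1001□ (head at position 2)
Step 11: δ(q1, 1) = (q1, 1, L)  ⊢  0[q1]01001□ (head at position 1)
Step 12: δ(q1, 0) = (q1, 0, L)  ⊢  [q1]001001□ (head at position 0)
Step 13: δ(q1, 0) = (q1, 0, L)  ⊢  [q1]□001001□ (head at position -1)
Step 14: δ(q1, □) = (qA, □, R)  ⊢  □[qA]001001□ (head at position 0)
The machine is in qA, so it halts and accepts.
Number of transitions executed: 14.

Final answer: 14 steps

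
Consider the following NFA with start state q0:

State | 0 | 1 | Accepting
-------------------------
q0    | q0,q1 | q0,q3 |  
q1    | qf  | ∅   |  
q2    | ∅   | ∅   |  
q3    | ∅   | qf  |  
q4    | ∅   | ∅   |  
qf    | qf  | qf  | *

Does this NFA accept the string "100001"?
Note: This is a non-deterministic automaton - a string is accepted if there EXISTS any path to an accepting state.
Track the set of states the NFA could be in: start {q0}
Read '1': {q0} → {q0, q3}
Read '0': {q0, q3} → {q0, q1}
Read '0': {q0, q1} → {q0, q1, qf}
Read '0': {q0, q1, qf} → {q0, q1, qf}
Read '0': {q0, q1, qf} → {q0, q1, qf}
Read '1': {q0, q1, qf} → {q0, q3, qf}
Final set {q0, q3, qf} contains accepting state(s) {qf} → accepted.

Final answer: Yes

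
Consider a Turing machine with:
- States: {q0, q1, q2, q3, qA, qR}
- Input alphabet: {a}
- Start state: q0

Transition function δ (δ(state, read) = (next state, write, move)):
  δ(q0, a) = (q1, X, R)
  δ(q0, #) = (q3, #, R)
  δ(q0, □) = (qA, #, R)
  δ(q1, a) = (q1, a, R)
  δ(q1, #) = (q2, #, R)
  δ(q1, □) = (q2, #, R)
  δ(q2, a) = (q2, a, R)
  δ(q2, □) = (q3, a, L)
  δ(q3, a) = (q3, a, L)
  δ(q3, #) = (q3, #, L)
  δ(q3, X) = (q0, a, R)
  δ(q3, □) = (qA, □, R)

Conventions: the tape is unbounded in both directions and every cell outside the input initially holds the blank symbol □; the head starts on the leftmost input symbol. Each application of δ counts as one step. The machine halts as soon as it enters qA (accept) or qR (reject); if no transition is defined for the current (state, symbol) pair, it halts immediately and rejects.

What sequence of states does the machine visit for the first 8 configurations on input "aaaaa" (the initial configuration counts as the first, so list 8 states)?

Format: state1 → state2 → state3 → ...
Step 0: [q0]aaaaa (head at position 0)
Step 1: δ(q0, a) = (q1, X, R)  ⊢  X[q1]aaaa (head at position 1)
Step 2: δ(q1, a) = (q1, a, R)  ⊢  Xa[q1]aaa (head at position 2)
Step 3: δ(q1, a) = (q1, a, R)  ⊢  Xaa[q1]aa (head at position 3)
Step 4: δ(q1, a) = (q1, a, R)  ⊢  Xaaa[q1]a (head at position 4)
Step 5: δ(q1, a) = (q1, a, R)  ⊢  Xaaaa[q1]□ (head at position 5)
Step 6: δ(q1, □) = (q2, #, R)  ⊢  Xaaaa#[q2]□ (head at position 6)
Step 7: δ(q2, □) = (q3, a, L)  ⊢  Xaaaa[q3]#a (head at position 5)
Reading off the states of these 8 configurations: q0 → q1 → q1 → q1 → q1 → q1 → q2 → q3

Final answer: q0 → q1 → q1 → q1 → q1 → q1 → q2 → q3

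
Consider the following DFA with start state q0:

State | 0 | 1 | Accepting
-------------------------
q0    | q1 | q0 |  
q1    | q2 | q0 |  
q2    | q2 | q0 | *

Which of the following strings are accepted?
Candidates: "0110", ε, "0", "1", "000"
"0110": q0 → q1 → q0 → q0 → q1; q1 is not accepting → rejected
ε: q0; q0 is not accepting → rejected
"0": q0 → q1; q1 is not accepting → rejected
"1": q0 → q0; q0 is not accepting → rejected
"000": q0 → q1 → q2 → q2; q2 is accepting → accepted

Final answer: "000"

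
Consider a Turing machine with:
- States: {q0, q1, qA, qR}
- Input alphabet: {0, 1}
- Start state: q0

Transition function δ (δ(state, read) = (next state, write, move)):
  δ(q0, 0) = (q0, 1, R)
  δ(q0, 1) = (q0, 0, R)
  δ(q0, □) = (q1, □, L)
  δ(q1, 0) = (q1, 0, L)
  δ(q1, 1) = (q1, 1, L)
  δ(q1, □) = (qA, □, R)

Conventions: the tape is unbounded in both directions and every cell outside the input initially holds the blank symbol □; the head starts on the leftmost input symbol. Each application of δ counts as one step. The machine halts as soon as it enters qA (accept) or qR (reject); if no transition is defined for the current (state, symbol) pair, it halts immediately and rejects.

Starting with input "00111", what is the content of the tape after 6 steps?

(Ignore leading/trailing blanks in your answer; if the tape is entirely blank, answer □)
Step 0: [q0]00111 (head at position 0)
Step 1: δ(q0, 0) = (q0, 1, R)  ⊢  1[q0]0111 (head at position 1)
Step 2: δ(q0, 0) = (q0, 1, R)  ⊢  11[q0]111 (head at position 2)
Step 3: δ(q0, 1) = (q0, 0, R)  ⊢  110[q0]11 (head at position 3)
Step 4: δ(q0, 1) = (q0, 0, R)  ⊢  1100[q0]1 (head at position 4)
Step 5: δ(q0, 1) = (q0, 0, R)  ⊢  11000[q0]□ (head at position 5)
Step 6: δ(q0, □) = (q1, □, L)  ⊢  1100[q1]0□ (head at position 4)
Tape after 6 steps (ignoring surrounding blanks): 11000

Final answer: Tape: 11000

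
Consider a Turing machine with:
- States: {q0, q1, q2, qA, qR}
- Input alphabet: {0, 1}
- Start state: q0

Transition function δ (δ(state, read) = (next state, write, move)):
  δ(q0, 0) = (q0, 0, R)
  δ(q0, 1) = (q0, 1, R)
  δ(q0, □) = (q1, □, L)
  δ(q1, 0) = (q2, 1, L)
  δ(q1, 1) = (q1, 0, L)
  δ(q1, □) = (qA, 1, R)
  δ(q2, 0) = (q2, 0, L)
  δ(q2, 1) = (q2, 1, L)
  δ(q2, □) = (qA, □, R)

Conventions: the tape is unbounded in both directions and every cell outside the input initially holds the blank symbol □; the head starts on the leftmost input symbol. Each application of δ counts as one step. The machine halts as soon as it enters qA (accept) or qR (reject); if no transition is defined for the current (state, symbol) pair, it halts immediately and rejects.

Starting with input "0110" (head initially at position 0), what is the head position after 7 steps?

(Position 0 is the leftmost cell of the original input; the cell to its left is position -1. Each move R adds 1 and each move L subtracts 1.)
Step 0: [q0]0110 (head at position 0)
Step 1: δ(q0, 0) = (q0, 0, R)  ⊢  0[q0]110 (head at position 1)
Step 2: δ(q0, 1) = (q0, 1, R)  ⊢  01[q0]10 (head at position 2)
Step 3: δ(q0, 1) = (q0, 1, R)  ⊢  011[q0]0 (head at position 3)
Step 4: δ(q0, 0) = (q0, 0, R)  ⊢  0110[q0]□ (head at position 4)
Step 5: δ(q0, □) = (q1, □, L)  ⊢  011[q1]0□ (head at position 3)
Step 6: δ(q1, 0) = (q2, 1, L)  ⊢  01[q2]11□ (head at position 2)
Step 7: δ(q2, 1) = (q2, 1, L)  ⊢  0[q2]111□ (head at position 1)
Head position after 7 steps: 1

Final answer: Position 1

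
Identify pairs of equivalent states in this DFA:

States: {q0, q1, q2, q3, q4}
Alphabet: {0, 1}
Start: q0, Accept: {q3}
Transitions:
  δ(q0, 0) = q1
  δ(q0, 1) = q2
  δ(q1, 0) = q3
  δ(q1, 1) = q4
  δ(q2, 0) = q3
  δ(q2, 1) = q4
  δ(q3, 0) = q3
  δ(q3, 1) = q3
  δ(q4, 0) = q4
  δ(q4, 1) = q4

Using the table-filling algorithm:
Round 0 – mark pairs where exactly one state is accepting: (q0,q3), (q1,q3), (q2,q3), (q3,q4)
Round 1 – newly marked: (q0,q1) [on 0: q1 vs q3, already marked]; (q0,q2) [on 0: q1 vs q3, already marked]; (q1,q4) [on 0: q3 vs q4, already marked]; (q2,q4) [on 0: q3 vs q4, already marked]
Round 2 – newly marked: (q0,q4) [on 0: q1 vs q4, already marked]
No further pairs can be marked.
(q1, q2) unmarked: δ(q1,0)=q3, δ(q2,0)=q3; δ(q1,1)=q4, δ(q2,1)=q4 → equivalent
Equivalent pairs: (q1, q2)

Final answer: Equivalent pairs: (q1, q2)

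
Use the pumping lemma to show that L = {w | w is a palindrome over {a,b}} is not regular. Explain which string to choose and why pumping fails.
Language: L = {w | w is a palindrome over {a,b}} (strings that read the same forwards and backwards)
Step 1: Assume for contradiction that L is regular, with pumping length p.
Step 2: Choose s = a^p b a^p. Then s ∈ L (it reads the same forwards and backwards) and |s| ≥ p.
Step 3: Consider any decomposition s = xyz with |xy| ≤ p and |y| > 0. Since |xy| ≤ p and the first p symbols of s are all a's, y = a^k for some k with 1 ≤ k ≤ p.
Step 4: Pumping up (i = 2): xy²z = a^(p+k) b a^p. Its reverse is a^p b a^(p+k) ≠ a^(p+k) b a^p (the single b is no longer in the middle), so xy²z is not a palindrome and xy²z ∉ L.
This contradicts the pumping lemma, so L is not regular.

Final answer: Choose s = a^p b a^p. Since |xy| ≤ p, y = a^k with k ≥ 1. Then xy²z = a^(p+k) b a^p is not a palindrome, so ∉ L.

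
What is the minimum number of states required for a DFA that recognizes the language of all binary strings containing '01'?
Language: binary strings containing '01'
Lower bound (Myhill–Nerode): the prefixes ε, 0, 01 are pairwise distinguishable:
  ε vs 01: suffix ε distinguishes them (ε is rejected, 01 is accepted)
  0 vs 01: suffix ε distinguishes them (0 is rejected, 01 is accepted)
  ε vs 0: suffix 1 distinguishes them (ε·1 = 1 is rejected, 0·1 = 01 is accepted)
So any DFA needs at least 3 states.
Upper bound: a DFA with 3 states exists (one state per class above: 'no progress', 'last symbol 0', and 'seen 01' (accepting sink)).
Minimum states: 3

Final answer: 3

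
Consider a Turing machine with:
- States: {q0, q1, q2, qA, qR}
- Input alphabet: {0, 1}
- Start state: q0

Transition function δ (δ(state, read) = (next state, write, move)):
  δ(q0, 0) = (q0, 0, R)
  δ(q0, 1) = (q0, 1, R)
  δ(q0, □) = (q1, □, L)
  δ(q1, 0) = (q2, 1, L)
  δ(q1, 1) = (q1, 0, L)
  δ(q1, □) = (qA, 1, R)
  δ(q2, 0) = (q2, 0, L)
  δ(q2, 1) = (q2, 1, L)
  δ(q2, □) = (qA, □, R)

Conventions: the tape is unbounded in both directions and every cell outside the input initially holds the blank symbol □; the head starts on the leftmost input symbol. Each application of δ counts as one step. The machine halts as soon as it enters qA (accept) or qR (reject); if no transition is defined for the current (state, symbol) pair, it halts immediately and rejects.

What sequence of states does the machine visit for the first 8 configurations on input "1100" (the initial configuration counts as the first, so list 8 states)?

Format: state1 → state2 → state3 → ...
Step 0: [q0]1100 (head at position 0)
Step 1: δ(q0, 1) = (q0, 1, R)  ⊢  1[q0]100 (head at position 1)
Step 2: δ(q0, 1) = (q0, 1, R)  ⊢  11[q0]00 (head at position 2)
Step 3: δ(q0, 0) = (q0, 0, R)  ⊢  110[q0]0 (head at position 3)
Step 4: δ(q0, 0) = (q0, 0, R)  ⊢  1100[q0]□ (head at position 4)
Step 5: δ(q0, □) = (q1, □, L)  ⊢  110[q1]0□ (head at position 3)
Step 6: δ(q1, 0) = (q2, 1, L)  ⊢  11[q2]01□ (head at position 2)
Step 7: δ(q2, 0) = (q2, 0, L)  ⊢  1[q2]101□ (head at position 1)
Reading off the states of these 8 configurations: q0 → q0 → q0 → q0 → q0 → q1 → q2 → q2

Final answer: q0 → q0 → q0 → q0 → q0 → q1 → q2 → q2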